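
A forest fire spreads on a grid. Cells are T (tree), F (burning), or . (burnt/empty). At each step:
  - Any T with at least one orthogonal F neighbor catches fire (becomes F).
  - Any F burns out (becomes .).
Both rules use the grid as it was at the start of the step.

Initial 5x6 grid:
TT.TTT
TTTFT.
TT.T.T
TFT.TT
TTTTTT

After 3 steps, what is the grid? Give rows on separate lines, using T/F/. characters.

Step 1: 8 trees catch fire, 2 burn out
  TT.FTT
  TTF.F.
  TF.F.T
  F.F.TT
  TFTTTT
Step 2: 5 trees catch fire, 8 burn out
  TT..FT
  TF....
  F....T
  ....TT
  F.FTTT
Step 3: 4 trees catch fire, 5 burn out
  TF...F
  F.....
  .....T
  ....TT
  ...FTT

TF...F
F.....
.....T
....TT
...FTT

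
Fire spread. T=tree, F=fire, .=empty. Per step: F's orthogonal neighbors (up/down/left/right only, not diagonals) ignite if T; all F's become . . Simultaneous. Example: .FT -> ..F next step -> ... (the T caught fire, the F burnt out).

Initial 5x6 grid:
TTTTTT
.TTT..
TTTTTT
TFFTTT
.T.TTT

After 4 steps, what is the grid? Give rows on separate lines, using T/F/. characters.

Step 1: 5 trees catch fire, 2 burn out
  TTTTTT
  .TTT..
  TFFTTT
  F..FTT
  .F.TTT
Step 2: 6 trees catch fire, 5 burn out
  TTTTTT
  .FFT..
  F..FTT
  ....FT
  ...FTT
Step 3: 6 trees catch fire, 6 burn out
  TFFTTT
  ...F..
  ....FT
  .....F
  ....FT
Step 4: 4 trees catch fire, 6 burn out
  F..FTT
  ......
  .....F
  ......
  .....F

F..FTT
......
.....F
......
.....F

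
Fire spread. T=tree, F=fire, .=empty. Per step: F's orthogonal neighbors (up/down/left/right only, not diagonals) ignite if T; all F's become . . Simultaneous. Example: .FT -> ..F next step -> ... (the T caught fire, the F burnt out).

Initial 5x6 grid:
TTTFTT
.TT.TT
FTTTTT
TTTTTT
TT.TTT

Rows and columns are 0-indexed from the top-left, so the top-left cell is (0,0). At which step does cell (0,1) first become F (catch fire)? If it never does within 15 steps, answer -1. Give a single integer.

Step 1: cell (0,1)='T' (+4 fires, +2 burnt)
Step 2: cell (0,1)='F' (+8 fires, +4 burnt)
  -> target ignites at step 2
Step 3: cell (0,1)='.' (+6 fires, +8 burnt)
Step 4: cell (0,1)='.' (+3 fires, +6 burnt)
Step 5: cell (0,1)='.' (+3 fires, +3 burnt)
Step 6: cell (0,1)='.' (+1 fires, +3 burnt)
Step 7: cell (0,1)='.' (+0 fires, +1 burnt)
  fire out at step 7

2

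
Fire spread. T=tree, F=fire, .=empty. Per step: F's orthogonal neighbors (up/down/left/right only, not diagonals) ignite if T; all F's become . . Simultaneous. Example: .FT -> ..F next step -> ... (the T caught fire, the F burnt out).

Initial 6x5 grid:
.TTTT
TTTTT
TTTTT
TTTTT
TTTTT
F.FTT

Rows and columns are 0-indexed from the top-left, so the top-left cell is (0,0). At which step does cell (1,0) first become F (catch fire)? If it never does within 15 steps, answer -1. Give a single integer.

Step 1: cell (1,0)='T' (+3 fires, +2 burnt)
Step 2: cell (1,0)='T' (+5 fires, +3 burnt)
Step 3: cell (1,0)='T' (+5 fires, +5 burnt)
Step 4: cell (1,0)='F' (+5 fires, +5 burnt)
  -> target ignites at step 4
Step 5: cell (1,0)='.' (+4 fires, +5 burnt)
Step 6: cell (1,0)='.' (+3 fires, +4 burnt)
Step 7: cell (1,0)='.' (+1 fires, +3 burnt)
Step 8: cell (1,0)='.' (+0 fires, +1 burnt)
  fire out at step 8

4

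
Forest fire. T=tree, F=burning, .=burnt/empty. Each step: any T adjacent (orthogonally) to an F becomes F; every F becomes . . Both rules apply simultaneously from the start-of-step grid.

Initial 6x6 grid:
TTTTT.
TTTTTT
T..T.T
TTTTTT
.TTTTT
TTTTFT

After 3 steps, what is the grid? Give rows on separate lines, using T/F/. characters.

Step 1: 3 trees catch fire, 1 burn out
  TTTTT.
  TTTTTT
  T..T.T
  TTTTTT
  .TTTFT
  TTTF.F
Step 2: 4 trees catch fire, 3 burn out
  TTTTT.
  TTTTTT
  T..T.T
  TTTTFT
  .TTF.F
  TTF...
Step 3: 4 trees catch fire, 4 burn out
  TTTTT.
  TTTTTT
  T..T.T
  TTTF.F
  .TF...
  TF....

TTTTT.
TTTTTT
T..T.T
TTTF.F
.TF...
TF....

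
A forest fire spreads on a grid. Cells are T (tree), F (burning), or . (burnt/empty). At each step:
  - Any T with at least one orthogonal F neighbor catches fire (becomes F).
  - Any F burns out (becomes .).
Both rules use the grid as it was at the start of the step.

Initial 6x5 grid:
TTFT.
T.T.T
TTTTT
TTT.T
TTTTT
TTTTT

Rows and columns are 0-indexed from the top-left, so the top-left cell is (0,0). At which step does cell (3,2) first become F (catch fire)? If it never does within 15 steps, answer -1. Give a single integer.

Step 1: cell (3,2)='T' (+3 fires, +1 burnt)
Step 2: cell (3,2)='T' (+2 fires, +3 burnt)
Step 3: cell (3,2)='F' (+4 fires, +2 burnt)
  -> target ignites at step 3
Step 4: cell (3,2)='.' (+4 fires, +4 burnt)
Step 5: cell (3,2)='.' (+6 fires, +4 burnt)
Step 6: cell (3,2)='.' (+4 fires, +6 burnt)
Step 7: cell (3,2)='.' (+2 fires, +4 burnt)
Step 8: cell (3,2)='.' (+0 fires, +2 burnt)
  fire out at step 8

3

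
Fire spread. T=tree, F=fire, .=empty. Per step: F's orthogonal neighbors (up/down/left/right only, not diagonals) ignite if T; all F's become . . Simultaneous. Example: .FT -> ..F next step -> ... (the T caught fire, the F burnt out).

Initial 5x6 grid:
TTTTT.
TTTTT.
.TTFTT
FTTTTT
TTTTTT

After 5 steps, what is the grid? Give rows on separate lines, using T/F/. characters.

Step 1: 6 trees catch fire, 2 burn out
  TTTTT.
  TTTFT.
  .TF.FT
  .FTFTT
  FTTTTT
Step 2: 9 trees catch fire, 6 burn out
  TTTFT.
  TTF.F.
  .F...F
  ..F.FT
  .FTFTT
Step 3: 6 trees catch fire, 9 burn out
  TTF.F.
  TF....
  ......
  .....F
  ..F.FT
Step 4: 3 trees catch fire, 6 burn out
  TF....
  F.....
  ......
  ......
  .....F
Step 5: 1 trees catch fire, 3 burn out
  F.....
  ......
  ......
  ......
  ......

F.....
......
......
......
......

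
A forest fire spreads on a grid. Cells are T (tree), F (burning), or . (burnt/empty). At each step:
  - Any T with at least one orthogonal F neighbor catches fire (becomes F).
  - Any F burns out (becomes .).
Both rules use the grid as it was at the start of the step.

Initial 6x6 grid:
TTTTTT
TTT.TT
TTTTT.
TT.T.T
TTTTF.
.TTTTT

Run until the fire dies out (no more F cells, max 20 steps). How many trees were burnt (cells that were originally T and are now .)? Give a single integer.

Answer: 28

Derivation:
Step 1: +2 fires, +1 burnt (F count now 2)
Step 2: +4 fires, +2 burnt (F count now 4)
Step 3: +3 fires, +4 burnt (F count now 3)
Step 4: +5 fires, +3 burnt (F count now 5)
Step 5: +4 fires, +5 burnt (F count now 4)
Step 6: +5 fires, +4 burnt (F count now 5)
Step 7: +4 fires, +5 burnt (F count now 4)
Step 8: +1 fires, +4 burnt (F count now 1)
Step 9: +0 fires, +1 burnt (F count now 0)
Fire out after step 9
Initially T: 29, now '.': 35
Total burnt (originally-T cells now '.'): 28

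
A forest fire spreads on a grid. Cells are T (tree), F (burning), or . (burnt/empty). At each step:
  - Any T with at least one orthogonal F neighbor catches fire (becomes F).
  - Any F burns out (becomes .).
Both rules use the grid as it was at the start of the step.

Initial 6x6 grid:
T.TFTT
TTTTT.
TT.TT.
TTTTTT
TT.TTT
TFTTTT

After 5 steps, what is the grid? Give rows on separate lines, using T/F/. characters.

Step 1: 6 trees catch fire, 2 burn out
  T.F.FT
  TTTFT.
  TT.TT.
  TTTTTT
  TF.TTT
  F.FTTT
Step 2: 7 trees catch fire, 6 burn out
  T....F
  TTF.F.
  TT.FT.
  TFTTTT
  F..TTT
  ...FTT
Step 3: 8 trees catch fire, 7 burn out
  T.....
  TF....
  TF..F.
  F.FFTT
  ...FTT
  ....FT
Step 4: 5 trees catch fire, 8 burn out
  T.....
  F.....
  F.....
  ....FT
  ....FT
  .....F
Step 5: 3 trees catch fire, 5 burn out
  F.....
  ......
  ......
  .....F
  .....F
  ......

F.....
......
......
.....F
.....F
......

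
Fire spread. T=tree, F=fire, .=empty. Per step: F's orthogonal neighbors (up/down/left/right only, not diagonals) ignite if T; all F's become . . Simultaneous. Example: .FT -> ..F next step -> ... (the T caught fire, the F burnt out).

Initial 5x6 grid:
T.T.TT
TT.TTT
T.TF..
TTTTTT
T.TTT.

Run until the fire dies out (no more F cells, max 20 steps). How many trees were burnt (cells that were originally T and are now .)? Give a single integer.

Step 1: +3 fires, +1 burnt (F count now 3)
Step 2: +4 fires, +3 burnt (F count now 4)
Step 3: +6 fires, +4 burnt (F count now 6)
Step 4: +2 fires, +6 burnt (F count now 2)
Step 5: +2 fires, +2 burnt (F count now 2)
Step 6: +1 fires, +2 burnt (F count now 1)
Step 7: +2 fires, +1 burnt (F count now 2)
Step 8: +0 fires, +2 burnt (F count now 0)
Fire out after step 8
Initially T: 21, now '.': 29
Total burnt (originally-T cells now '.'): 20

Answer: 20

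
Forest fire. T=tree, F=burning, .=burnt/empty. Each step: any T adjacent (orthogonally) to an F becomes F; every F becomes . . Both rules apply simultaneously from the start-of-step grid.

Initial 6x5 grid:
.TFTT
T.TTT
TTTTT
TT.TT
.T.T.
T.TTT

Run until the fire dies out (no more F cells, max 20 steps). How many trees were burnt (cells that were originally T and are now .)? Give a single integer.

Step 1: +3 fires, +1 burnt (F count now 3)
Step 2: +3 fires, +3 burnt (F count now 3)
Step 3: +3 fires, +3 burnt (F count now 3)
Step 4: +4 fires, +3 burnt (F count now 4)
Step 5: +5 fires, +4 burnt (F count now 5)
Step 6: +1 fires, +5 burnt (F count now 1)
Step 7: +2 fires, +1 burnt (F count now 2)
Step 8: +0 fires, +2 burnt (F count now 0)
Fire out after step 8
Initially T: 22, now '.': 29
Total burnt (originally-T cells now '.'): 21

Answer: 21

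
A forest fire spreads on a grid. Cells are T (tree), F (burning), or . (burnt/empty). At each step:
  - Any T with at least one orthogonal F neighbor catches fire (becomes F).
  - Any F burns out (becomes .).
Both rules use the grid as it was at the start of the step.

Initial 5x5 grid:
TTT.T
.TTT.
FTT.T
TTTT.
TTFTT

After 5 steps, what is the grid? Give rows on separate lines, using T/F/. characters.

Step 1: 5 trees catch fire, 2 burn out
  TTT.T
  .TTT.
  .FT.T
  FTFT.
  TF.FT
Step 2: 6 trees catch fire, 5 burn out
  TTT.T
  .FTT.
  ..F.T
  .F.F.
  F...F
Step 3: 2 trees catch fire, 6 burn out
  TFT.T
  ..FT.
  ....T
  .....
  .....
Step 4: 3 trees catch fire, 2 burn out
  F.F.T
  ...F.
  ....T
  .....
  .....
Step 5: 0 trees catch fire, 3 burn out
  ....T
  .....
  ....T
  .....
  .....

....T
.....
....T
.....
.....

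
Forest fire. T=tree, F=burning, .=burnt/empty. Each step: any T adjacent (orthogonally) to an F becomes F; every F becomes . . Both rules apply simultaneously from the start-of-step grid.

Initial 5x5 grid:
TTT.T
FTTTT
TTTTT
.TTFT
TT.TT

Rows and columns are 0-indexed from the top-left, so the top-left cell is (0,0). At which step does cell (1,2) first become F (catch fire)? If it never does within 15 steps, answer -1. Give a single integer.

Step 1: cell (1,2)='T' (+7 fires, +2 burnt)
Step 2: cell (1,2)='F' (+8 fires, +7 burnt)
  -> target ignites at step 2
Step 3: cell (1,2)='.' (+3 fires, +8 burnt)
Step 4: cell (1,2)='.' (+2 fires, +3 burnt)
Step 5: cell (1,2)='.' (+0 fires, +2 burnt)
  fire out at step 5

2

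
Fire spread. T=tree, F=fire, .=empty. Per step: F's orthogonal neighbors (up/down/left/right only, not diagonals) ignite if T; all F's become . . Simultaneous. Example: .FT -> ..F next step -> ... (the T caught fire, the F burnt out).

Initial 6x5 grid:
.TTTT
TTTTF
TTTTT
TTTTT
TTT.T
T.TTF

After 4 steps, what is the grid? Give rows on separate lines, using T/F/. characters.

Step 1: 5 trees catch fire, 2 burn out
  .TTTF
  TTTF.
  TTTTF
  TTTTT
  TTT.F
  T.TF.
Step 2: 5 trees catch fire, 5 burn out
  .TTF.
  TTF..
  TTTF.
  TTTTF
  TTT..
  T.F..
Step 3: 5 trees catch fire, 5 burn out
  .TF..
  TF...
  TTF..
  TTTF.
  TTF..
  T....
Step 4: 5 trees catch fire, 5 burn out
  .F...
  F....
  TF...
  TTF..
  TF...
  T....

.F...
F....
TF...
TTF..
TF...
T....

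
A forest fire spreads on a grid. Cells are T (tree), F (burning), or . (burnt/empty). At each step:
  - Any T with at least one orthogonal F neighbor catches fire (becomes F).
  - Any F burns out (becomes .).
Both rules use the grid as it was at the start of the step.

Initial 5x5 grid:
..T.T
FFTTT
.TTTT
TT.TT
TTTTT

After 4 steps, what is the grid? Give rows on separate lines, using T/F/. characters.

Step 1: 2 trees catch fire, 2 burn out
  ..T.T
  ..FTT
  .FTTT
  TT.TT
  TTTTT
Step 2: 4 trees catch fire, 2 burn out
  ..F.T
  ...FT
  ..FTT
  TF.TT
  TTTTT
Step 3: 4 trees catch fire, 4 burn out
  ....T
  ....F
  ...FT
  F..TT
  TFTTT
Step 4: 5 trees catch fire, 4 burn out
  ....F
  .....
  ....F
  ...FT
  F.FTT

....F
.....
....F
...FT
F.FTT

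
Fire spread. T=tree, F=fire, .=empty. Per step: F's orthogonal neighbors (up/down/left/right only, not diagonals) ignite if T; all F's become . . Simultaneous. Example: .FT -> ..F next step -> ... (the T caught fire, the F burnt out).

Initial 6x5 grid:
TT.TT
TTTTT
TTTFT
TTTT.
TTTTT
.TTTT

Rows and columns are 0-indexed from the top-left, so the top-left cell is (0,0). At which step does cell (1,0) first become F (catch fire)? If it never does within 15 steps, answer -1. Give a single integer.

Step 1: cell (1,0)='T' (+4 fires, +1 burnt)
Step 2: cell (1,0)='T' (+6 fires, +4 burnt)
Step 3: cell (1,0)='T' (+7 fires, +6 burnt)
Step 4: cell (1,0)='F' (+6 fires, +7 burnt)
  -> target ignites at step 4
Step 5: cell (1,0)='.' (+3 fires, +6 burnt)
Step 6: cell (1,0)='.' (+0 fires, +3 burnt)
  fire out at step 6

4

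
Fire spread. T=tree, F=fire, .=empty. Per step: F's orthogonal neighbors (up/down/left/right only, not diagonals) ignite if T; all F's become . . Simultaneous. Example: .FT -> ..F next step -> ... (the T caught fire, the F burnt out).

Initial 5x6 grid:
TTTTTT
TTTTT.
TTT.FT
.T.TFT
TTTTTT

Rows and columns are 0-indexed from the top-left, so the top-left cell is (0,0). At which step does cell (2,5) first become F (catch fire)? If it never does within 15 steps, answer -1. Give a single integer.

Step 1: cell (2,5)='F' (+5 fires, +2 burnt)
  -> target ignites at step 1
Step 2: cell (2,5)='.' (+4 fires, +5 burnt)
Step 3: cell (2,5)='.' (+4 fires, +4 burnt)
Step 4: cell (2,5)='.' (+4 fires, +4 burnt)
Step 5: cell (2,5)='.' (+5 fires, +4 burnt)
Step 6: cell (2,5)='.' (+2 fires, +5 burnt)
Step 7: cell (2,5)='.' (+0 fires, +2 burnt)
  fire out at step 7

1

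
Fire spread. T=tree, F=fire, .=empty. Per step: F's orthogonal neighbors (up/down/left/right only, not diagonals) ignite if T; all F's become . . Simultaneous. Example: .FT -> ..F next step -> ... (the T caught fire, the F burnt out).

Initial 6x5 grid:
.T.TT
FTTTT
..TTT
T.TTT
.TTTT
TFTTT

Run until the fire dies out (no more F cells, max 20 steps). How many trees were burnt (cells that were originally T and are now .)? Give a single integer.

Step 1: +4 fires, +2 burnt (F count now 4)
Step 2: +4 fires, +4 burnt (F count now 4)
Step 3: +5 fires, +4 burnt (F count now 5)
Step 4: +5 fires, +5 burnt (F count now 5)
Step 5: +3 fires, +5 burnt (F count now 3)
Step 6: +0 fires, +3 burnt (F count now 0)
Fire out after step 6
Initially T: 22, now '.': 29
Total burnt (originally-T cells now '.'): 21

Answer: 21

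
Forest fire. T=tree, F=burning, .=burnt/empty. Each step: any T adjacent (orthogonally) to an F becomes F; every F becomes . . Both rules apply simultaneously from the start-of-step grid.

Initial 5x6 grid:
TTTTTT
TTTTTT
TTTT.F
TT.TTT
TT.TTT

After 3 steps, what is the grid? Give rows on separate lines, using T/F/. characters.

Step 1: 2 trees catch fire, 1 burn out
  TTTTTT
  TTTTTF
  TTTT..
  TT.TTF
  TT.TTT
Step 2: 4 trees catch fire, 2 burn out
  TTTTTF
  TTTTF.
  TTTT..
  TT.TF.
  TT.TTF
Step 3: 4 trees catch fire, 4 burn out
  TTTTF.
  TTTF..
  TTTT..
  TT.F..
  TT.TF.

TTTTF.
TTTF..
TTTT..
TT.F..
TT.TF.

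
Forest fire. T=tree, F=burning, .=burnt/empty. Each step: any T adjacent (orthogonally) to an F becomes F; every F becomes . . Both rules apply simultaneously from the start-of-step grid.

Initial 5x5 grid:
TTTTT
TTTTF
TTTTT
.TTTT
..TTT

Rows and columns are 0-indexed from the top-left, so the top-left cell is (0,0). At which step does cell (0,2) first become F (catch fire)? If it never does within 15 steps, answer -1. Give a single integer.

Step 1: cell (0,2)='T' (+3 fires, +1 burnt)
Step 2: cell (0,2)='T' (+4 fires, +3 burnt)
Step 3: cell (0,2)='F' (+5 fires, +4 burnt)
  -> target ignites at step 3
Step 4: cell (0,2)='.' (+5 fires, +5 burnt)
Step 5: cell (0,2)='.' (+4 fires, +5 burnt)
Step 6: cell (0,2)='.' (+0 fires, +4 burnt)
  fire out at step 6

3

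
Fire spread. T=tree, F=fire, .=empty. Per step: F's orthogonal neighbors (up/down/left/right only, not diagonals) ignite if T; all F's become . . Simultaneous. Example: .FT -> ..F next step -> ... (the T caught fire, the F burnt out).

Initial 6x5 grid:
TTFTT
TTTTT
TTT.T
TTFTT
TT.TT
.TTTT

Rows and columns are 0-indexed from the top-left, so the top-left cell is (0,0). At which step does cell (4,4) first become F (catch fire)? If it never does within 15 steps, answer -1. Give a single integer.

Step 1: cell (4,4)='T' (+6 fires, +2 burnt)
Step 2: cell (4,4)='T' (+9 fires, +6 burnt)
Step 3: cell (4,4)='F' (+8 fires, +9 burnt)
  -> target ignites at step 3
Step 4: cell (4,4)='.' (+2 fires, +8 burnt)
Step 5: cell (4,4)='.' (+0 fires, +2 burnt)
  fire out at step 5

3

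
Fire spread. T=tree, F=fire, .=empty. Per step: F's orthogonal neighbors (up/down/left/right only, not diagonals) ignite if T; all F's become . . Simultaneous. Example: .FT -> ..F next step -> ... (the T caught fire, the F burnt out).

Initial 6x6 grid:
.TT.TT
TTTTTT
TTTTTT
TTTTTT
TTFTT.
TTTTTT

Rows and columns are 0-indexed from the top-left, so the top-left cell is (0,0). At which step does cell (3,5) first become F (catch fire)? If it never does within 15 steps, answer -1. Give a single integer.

Step 1: cell (3,5)='T' (+4 fires, +1 burnt)
Step 2: cell (3,5)='T' (+7 fires, +4 burnt)
Step 3: cell (3,5)='T' (+7 fires, +7 burnt)
Step 4: cell (3,5)='F' (+7 fires, +7 burnt)
  -> target ignites at step 4
Step 5: cell (3,5)='.' (+4 fires, +7 burnt)
Step 6: cell (3,5)='.' (+2 fires, +4 burnt)
Step 7: cell (3,5)='.' (+1 fires, +2 burnt)
Step 8: cell (3,5)='.' (+0 fires, +1 burnt)
  fire out at step 8

4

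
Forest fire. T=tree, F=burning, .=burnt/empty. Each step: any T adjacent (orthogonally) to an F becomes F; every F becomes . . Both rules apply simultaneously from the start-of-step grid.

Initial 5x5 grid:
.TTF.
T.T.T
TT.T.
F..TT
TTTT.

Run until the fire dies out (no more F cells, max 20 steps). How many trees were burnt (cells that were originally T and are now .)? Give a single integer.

Answer: 13

Derivation:
Step 1: +3 fires, +2 burnt (F count now 3)
Step 2: +5 fires, +3 burnt (F count now 5)
Step 3: +1 fires, +5 burnt (F count now 1)
Step 4: +1 fires, +1 burnt (F count now 1)
Step 5: +1 fires, +1 burnt (F count now 1)
Step 6: +2 fires, +1 burnt (F count now 2)
Step 7: +0 fires, +2 burnt (F count now 0)
Fire out after step 7
Initially T: 14, now '.': 24
Total burnt (originally-T cells now '.'): 13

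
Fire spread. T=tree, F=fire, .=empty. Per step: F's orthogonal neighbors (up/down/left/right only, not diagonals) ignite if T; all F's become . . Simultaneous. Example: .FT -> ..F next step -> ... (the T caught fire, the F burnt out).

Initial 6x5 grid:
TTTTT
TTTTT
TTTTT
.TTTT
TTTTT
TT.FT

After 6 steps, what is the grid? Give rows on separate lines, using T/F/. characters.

Step 1: 2 trees catch fire, 1 burn out
  TTTTT
  TTTTT
  TTTTT
  .TTTT
  TTTFT
  TT..F
Step 2: 3 trees catch fire, 2 burn out
  TTTTT
  TTTTT
  TTTTT
  .TTFT
  TTF.F
  TT...
Step 3: 4 trees catch fire, 3 burn out
  TTTTT
  TTTTT
  TTTFT
  .TF.F
  TF...
  TT...
Step 4: 6 trees catch fire, 4 burn out
  TTTTT
  TTTFT
  TTF.F
  .F...
  F....
  TF...
Step 5: 5 trees catch fire, 6 burn out
  TTTFT
  TTF.F
  TF...
  .....
  .....
  F....
Step 6: 4 trees catch fire, 5 burn out
  TTF.F
  TF...
  F....
  .....
  .....
  .....

TTF.F
TF...
F....
.....
.....
.....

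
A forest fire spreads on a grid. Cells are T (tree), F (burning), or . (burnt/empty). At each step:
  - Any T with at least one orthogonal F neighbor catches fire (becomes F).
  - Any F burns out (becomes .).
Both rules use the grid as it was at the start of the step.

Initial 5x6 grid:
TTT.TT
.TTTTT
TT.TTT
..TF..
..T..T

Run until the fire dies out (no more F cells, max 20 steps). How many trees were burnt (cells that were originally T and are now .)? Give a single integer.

Answer: 17

Derivation:
Step 1: +2 fires, +1 burnt (F count now 2)
Step 2: +3 fires, +2 burnt (F count now 3)
Step 3: +3 fires, +3 burnt (F count now 3)
Step 4: +4 fires, +3 burnt (F count now 4)
Step 5: +3 fires, +4 burnt (F count now 3)
Step 6: +2 fires, +3 burnt (F count now 2)
Step 7: +0 fires, +2 burnt (F count now 0)
Fire out after step 7
Initially T: 18, now '.': 29
Total burnt (originally-T cells now '.'): 17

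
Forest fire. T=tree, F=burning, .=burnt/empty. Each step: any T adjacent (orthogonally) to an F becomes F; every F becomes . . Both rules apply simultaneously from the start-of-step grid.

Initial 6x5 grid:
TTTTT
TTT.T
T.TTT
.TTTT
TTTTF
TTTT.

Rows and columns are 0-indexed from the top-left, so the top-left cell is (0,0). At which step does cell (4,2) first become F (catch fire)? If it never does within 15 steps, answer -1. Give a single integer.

Step 1: cell (4,2)='T' (+2 fires, +1 burnt)
Step 2: cell (4,2)='F' (+4 fires, +2 burnt)
  -> target ignites at step 2
Step 3: cell (4,2)='.' (+5 fires, +4 burnt)
Step 4: cell (4,2)='.' (+5 fires, +5 burnt)
Step 5: cell (4,2)='.' (+3 fires, +5 burnt)
Step 6: cell (4,2)='.' (+2 fires, +3 burnt)
Step 7: cell (4,2)='.' (+2 fires, +2 burnt)
Step 8: cell (4,2)='.' (+2 fires, +2 burnt)
Step 9: cell (4,2)='.' (+0 fires, +2 burnt)
  fire out at step 9

2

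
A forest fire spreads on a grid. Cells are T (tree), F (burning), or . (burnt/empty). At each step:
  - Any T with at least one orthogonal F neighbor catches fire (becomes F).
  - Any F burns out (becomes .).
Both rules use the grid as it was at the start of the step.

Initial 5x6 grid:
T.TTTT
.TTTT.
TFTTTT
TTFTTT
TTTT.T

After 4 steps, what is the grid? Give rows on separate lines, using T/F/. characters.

Step 1: 6 trees catch fire, 2 burn out
  T.TTTT
  .FTTT.
  F.FTTT
  TF.FTT
  TTFT.T
Step 2: 6 trees catch fire, 6 burn out
  T.TTTT
  ..FTT.
  ...FTT
  F...FT
  TF.F.T
Step 3: 5 trees catch fire, 6 burn out
  T.FTTT
  ...FT.
  ....FT
  .....F
  F....T
Step 4: 4 trees catch fire, 5 burn out
  T..FTT
  ....F.
  .....F
  ......
  .....F

T..FTT
....F.
.....F
......
.....F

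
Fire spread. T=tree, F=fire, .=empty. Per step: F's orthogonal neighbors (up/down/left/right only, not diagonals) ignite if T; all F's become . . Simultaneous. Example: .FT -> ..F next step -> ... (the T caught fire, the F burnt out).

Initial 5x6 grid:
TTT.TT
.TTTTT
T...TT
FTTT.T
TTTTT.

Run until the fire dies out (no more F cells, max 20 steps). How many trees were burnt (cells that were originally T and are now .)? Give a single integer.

Answer: 9

Derivation:
Step 1: +3 fires, +1 burnt (F count now 3)
Step 2: +2 fires, +3 burnt (F count now 2)
Step 3: +2 fires, +2 burnt (F count now 2)
Step 4: +1 fires, +2 burnt (F count now 1)
Step 5: +1 fires, +1 burnt (F count now 1)
Step 6: +0 fires, +1 burnt (F count now 0)
Fire out after step 6
Initially T: 22, now '.': 17
Total burnt (originally-T cells now '.'): 9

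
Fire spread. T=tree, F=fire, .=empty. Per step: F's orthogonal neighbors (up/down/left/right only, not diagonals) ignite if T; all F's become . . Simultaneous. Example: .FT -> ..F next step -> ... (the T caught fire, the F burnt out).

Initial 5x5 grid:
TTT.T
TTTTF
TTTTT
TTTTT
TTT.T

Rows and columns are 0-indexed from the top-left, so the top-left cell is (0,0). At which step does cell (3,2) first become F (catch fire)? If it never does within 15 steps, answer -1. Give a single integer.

Step 1: cell (3,2)='T' (+3 fires, +1 burnt)
Step 2: cell (3,2)='T' (+3 fires, +3 burnt)
Step 3: cell (3,2)='T' (+5 fires, +3 burnt)
Step 4: cell (3,2)='F' (+4 fires, +5 burnt)
  -> target ignites at step 4
Step 5: cell (3,2)='.' (+4 fires, +4 burnt)
Step 6: cell (3,2)='.' (+2 fires, +4 burnt)
Step 7: cell (3,2)='.' (+1 fires, +2 burnt)
Step 8: cell (3,2)='.' (+0 fires, +1 burnt)
  fire out at step 8

4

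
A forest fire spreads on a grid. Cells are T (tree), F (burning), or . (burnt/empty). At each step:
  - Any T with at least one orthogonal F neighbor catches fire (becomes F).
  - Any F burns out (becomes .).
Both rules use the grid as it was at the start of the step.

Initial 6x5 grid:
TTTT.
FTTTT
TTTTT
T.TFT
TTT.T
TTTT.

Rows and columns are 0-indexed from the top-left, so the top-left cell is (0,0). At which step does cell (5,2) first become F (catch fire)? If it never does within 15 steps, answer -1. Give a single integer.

Step 1: cell (5,2)='T' (+6 fires, +2 burnt)
Step 2: cell (5,2)='T' (+9 fires, +6 burnt)
Step 3: cell (5,2)='F' (+6 fires, +9 burnt)
  -> target ignites at step 3
Step 4: cell (5,2)='.' (+3 fires, +6 burnt)
Step 5: cell (5,2)='.' (+0 fires, +3 burnt)
  fire out at step 5

3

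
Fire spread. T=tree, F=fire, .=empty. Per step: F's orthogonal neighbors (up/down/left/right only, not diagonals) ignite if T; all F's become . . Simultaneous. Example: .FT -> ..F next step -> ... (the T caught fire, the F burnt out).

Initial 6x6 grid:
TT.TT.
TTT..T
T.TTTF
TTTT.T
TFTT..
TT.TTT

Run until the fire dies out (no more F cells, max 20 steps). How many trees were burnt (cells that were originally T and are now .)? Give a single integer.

Answer: 23

Derivation:
Step 1: +7 fires, +2 burnt (F count now 7)
Step 2: +5 fires, +7 burnt (F count now 5)
Step 3: +4 fires, +5 burnt (F count now 4)
Step 4: +3 fires, +4 burnt (F count now 3)
Step 5: +3 fires, +3 burnt (F count now 3)
Step 6: +1 fires, +3 burnt (F count now 1)
Step 7: +0 fires, +1 burnt (F count now 0)
Fire out after step 7
Initially T: 25, now '.': 34
Total burnt (originally-T cells now '.'): 23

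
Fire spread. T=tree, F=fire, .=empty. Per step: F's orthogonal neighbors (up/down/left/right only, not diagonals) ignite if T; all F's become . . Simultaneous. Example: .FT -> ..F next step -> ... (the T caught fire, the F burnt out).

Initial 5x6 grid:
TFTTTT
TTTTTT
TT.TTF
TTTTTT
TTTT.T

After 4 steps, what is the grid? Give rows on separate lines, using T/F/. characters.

Step 1: 6 trees catch fire, 2 burn out
  F.FTTT
  TFTTTF
  TT.TF.
  TTTTTF
  TTTT.T
Step 2: 9 trees catch fire, 6 burn out
  ...FTF
  F.FTF.
  TF.F..
  TTTTF.
  TTTT.F
Step 3: 5 trees catch fire, 9 burn out
  ....F.
  ...F..
  F.....
  TFTF..
  TTTT..
Step 4: 4 trees catch fire, 5 burn out
  ......
  ......
  ......
  F.F...
  TFTF..

......
......
......
F.F...
TFTF..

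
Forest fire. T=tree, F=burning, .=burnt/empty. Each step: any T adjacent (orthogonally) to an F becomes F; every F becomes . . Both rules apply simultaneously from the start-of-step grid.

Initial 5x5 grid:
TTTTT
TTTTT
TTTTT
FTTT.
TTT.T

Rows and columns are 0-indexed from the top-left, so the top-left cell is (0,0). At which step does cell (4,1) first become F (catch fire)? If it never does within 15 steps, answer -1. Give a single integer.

Step 1: cell (4,1)='T' (+3 fires, +1 burnt)
Step 2: cell (4,1)='F' (+4 fires, +3 burnt)
  -> target ignites at step 2
Step 3: cell (4,1)='.' (+5 fires, +4 burnt)
Step 4: cell (4,1)='.' (+3 fires, +5 burnt)
Step 5: cell (4,1)='.' (+3 fires, +3 burnt)
Step 6: cell (4,1)='.' (+2 fires, +3 burnt)
Step 7: cell (4,1)='.' (+1 fires, +2 burnt)
Step 8: cell (4,1)='.' (+0 fires, +1 burnt)
  fire out at step 8

2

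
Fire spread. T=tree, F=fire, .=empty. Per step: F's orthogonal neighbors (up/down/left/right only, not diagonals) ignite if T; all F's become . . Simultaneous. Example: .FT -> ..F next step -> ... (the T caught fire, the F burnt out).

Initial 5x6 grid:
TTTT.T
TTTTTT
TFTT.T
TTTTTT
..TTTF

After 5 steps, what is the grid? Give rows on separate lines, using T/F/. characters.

Step 1: 6 trees catch fire, 2 burn out
  TTTT.T
  TFTTTT
  F.FT.T
  TFTTTF
  ..TTF.
Step 2: 9 trees catch fire, 6 burn out
  TFTT.T
  F.FTTT
  ...F.F
  F.FTF.
  ..TF..
Step 3: 6 trees catch fire, 9 burn out
  F.FT.T
  ...FTF
  ......
  ...F..
  ..F...
Step 4: 3 trees catch fire, 6 burn out
  ...F.F
  ....F.
  ......
  ......
  ......
Step 5: 0 trees catch fire, 3 burn out
  ......
  ......
  ......
  ......
  ......

......
......
......
......
......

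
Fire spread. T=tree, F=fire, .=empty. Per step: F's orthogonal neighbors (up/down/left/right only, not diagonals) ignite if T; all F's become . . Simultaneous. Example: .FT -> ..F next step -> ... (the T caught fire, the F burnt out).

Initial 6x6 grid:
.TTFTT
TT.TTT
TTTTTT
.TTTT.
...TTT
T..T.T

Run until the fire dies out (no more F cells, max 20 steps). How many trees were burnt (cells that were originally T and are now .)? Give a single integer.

Step 1: +3 fires, +1 burnt (F count now 3)
Step 2: +4 fires, +3 burnt (F count now 4)
Step 3: +5 fires, +4 burnt (F count now 5)
Step 4: +6 fires, +5 burnt (F count now 6)
Step 5: +4 fires, +6 burnt (F count now 4)
Step 6: +1 fires, +4 burnt (F count now 1)
Step 7: +1 fires, +1 burnt (F count now 1)
Step 8: +0 fires, +1 burnt (F count now 0)
Fire out after step 8
Initially T: 25, now '.': 35
Total burnt (originally-T cells now '.'): 24

Answer: 24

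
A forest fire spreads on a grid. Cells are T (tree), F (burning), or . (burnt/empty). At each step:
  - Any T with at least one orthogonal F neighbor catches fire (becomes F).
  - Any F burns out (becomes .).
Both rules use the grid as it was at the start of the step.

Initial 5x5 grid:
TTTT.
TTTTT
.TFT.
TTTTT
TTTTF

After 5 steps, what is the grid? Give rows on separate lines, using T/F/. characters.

Step 1: 6 trees catch fire, 2 burn out
  TTTT.
  TTFTT
  .F.F.
  TTFTF
  TTTF.
Step 2: 6 trees catch fire, 6 burn out
  TTFT.
  TF.FT
  .....
  TF.F.
  TTF..
Step 3: 6 trees catch fire, 6 burn out
  TF.F.
  F...F
  .....
  F....
  TF...
Step 4: 2 trees catch fire, 6 burn out
  F....
  .....
  .....
  .....
  F....
Step 5: 0 trees catch fire, 2 burn out
  .....
  .....
  .....
  .....
  .....

.....
.....
.....
.....
.....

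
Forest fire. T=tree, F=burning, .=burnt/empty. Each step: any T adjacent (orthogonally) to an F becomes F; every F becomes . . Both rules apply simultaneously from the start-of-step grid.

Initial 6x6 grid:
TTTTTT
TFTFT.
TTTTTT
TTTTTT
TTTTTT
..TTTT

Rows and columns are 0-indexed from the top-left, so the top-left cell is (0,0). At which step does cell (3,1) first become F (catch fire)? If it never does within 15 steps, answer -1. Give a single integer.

Step 1: cell (3,1)='T' (+7 fires, +2 burnt)
Step 2: cell (3,1)='F' (+8 fires, +7 burnt)
  -> target ignites at step 2
Step 3: cell (3,1)='.' (+7 fires, +8 burnt)
Step 4: cell (3,1)='.' (+5 fires, +7 burnt)
Step 5: cell (3,1)='.' (+3 fires, +5 burnt)
Step 6: cell (3,1)='.' (+1 fires, +3 burnt)
Step 7: cell (3,1)='.' (+0 fires, +1 burnt)
  fire out at step 7

2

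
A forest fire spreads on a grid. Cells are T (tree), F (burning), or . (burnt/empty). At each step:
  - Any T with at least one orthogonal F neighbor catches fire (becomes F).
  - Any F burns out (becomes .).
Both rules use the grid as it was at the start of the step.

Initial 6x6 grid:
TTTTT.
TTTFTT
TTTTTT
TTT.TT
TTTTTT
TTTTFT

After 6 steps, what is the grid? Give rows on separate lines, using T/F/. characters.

Step 1: 7 trees catch fire, 2 burn out
  TTTFT.
  TTF.FT
  TTTFTT
  TTT.TT
  TTTTFT
  TTTF.F
Step 2: 10 trees catch fire, 7 burn out
  TTF.F.
  TF...F
  TTF.FT
  TTT.FT
  TTTF.F
  TTF...
Step 3: 8 trees catch fire, 10 burn out
  TF....
  F.....
  TF...F
  TTF..F
  TTF...
  TF....
Step 4: 5 trees catch fire, 8 burn out
  F.....
  ......
  F.....
  TF....
  TF....
  F.....
Step 5: 2 trees catch fire, 5 burn out
  ......
  ......
  ......
  F.....
  F.....
  ......
Step 6: 0 trees catch fire, 2 burn out
  ......
  ......
  ......
  ......
  ......
  ......

......
......
......
......
......
......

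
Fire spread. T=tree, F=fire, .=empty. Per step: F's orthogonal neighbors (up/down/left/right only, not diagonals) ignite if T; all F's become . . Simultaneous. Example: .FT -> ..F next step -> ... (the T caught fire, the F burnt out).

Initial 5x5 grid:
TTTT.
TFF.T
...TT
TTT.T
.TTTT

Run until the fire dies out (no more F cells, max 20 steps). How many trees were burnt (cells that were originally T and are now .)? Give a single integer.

Step 1: +3 fires, +2 burnt (F count now 3)
Step 2: +2 fires, +3 burnt (F count now 2)
Step 3: +0 fires, +2 burnt (F count now 0)
Fire out after step 3
Initially T: 16, now '.': 14
Total burnt (originally-T cells now '.'): 5

Answer: 5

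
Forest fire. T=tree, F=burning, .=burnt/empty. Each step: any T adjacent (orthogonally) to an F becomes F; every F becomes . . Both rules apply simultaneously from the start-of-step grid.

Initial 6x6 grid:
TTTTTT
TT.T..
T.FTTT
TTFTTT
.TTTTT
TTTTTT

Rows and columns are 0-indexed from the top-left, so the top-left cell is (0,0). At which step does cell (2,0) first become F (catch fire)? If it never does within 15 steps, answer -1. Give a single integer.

Step 1: cell (2,0)='T' (+4 fires, +2 burnt)
Step 2: cell (2,0)='T' (+7 fires, +4 burnt)
Step 3: cell (2,0)='F' (+7 fires, +7 burnt)
  -> target ignites at step 3
Step 4: cell (2,0)='.' (+6 fires, +7 burnt)
Step 5: cell (2,0)='.' (+5 fires, +6 burnt)
Step 6: cell (2,0)='.' (+0 fires, +5 burnt)
  fire out at step 6

3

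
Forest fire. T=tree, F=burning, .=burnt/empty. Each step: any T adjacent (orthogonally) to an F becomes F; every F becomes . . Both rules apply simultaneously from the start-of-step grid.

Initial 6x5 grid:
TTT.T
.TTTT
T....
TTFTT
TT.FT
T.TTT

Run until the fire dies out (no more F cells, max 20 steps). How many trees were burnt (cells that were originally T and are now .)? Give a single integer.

Answer: 12

Derivation:
Step 1: +4 fires, +2 burnt (F count now 4)
Step 2: +5 fires, +4 burnt (F count now 5)
Step 3: +2 fires, +5 burnt (F count now 2)
Step 4: +1 fires, +2 burnt (F count now 1)
Step 5: +0 fires, +1 burnt (F count now 0)
Fire out after step 5
Initially T: 20, now '.': 22
Total burnt (originally-T cells now '.'): 12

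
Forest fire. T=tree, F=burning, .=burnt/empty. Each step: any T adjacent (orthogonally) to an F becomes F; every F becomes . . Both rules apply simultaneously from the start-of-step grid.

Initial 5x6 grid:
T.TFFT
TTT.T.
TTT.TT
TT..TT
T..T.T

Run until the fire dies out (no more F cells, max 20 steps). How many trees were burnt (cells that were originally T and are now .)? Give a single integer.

Answer: 18

Derivation:
Step 1: +3 fires, +2 burnt (F count now 3)
Step 2: +2 fires, +3 burnt (F count now 2)
Step 3: +4 fires, +2 burnt (F count now 4)
Step 4: +3 fires, +4 burnt (F count now 3)
Step 5: +4 fires, +3 burnt (F count now 4)
Step 6: +1 fires, +4 burnt (F count now 1)
Step 7: +1 fires, +1 burnt (F count now 1)
Step 8: +0 fires, +1 burnt (F count now 0)
Fire out after step 8
Initially T: 19, now '.': 29
Total burnt (originally-T cells now '.'): 18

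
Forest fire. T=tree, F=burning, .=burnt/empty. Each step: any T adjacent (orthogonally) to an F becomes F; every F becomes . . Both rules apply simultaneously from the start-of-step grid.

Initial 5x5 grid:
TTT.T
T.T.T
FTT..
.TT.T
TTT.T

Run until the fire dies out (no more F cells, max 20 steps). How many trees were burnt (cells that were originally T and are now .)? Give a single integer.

Answer: 12

Derivation:
Step 1: +2 fires, +1 burnt (F count now 2)
Step 2: +3 fires, +2 burnt (F count now 3)
Step 3: +4 fires, +3 burnt (F count now 4)
Step 4: +3 fires, +4 burnt (F count now 3)
Step 5: +0 fires, +3 burnt (F count now 0)
Fire out after step 5
Initially T: 16, now '.': 21
Total burnt (originally-T cells now '.'): 12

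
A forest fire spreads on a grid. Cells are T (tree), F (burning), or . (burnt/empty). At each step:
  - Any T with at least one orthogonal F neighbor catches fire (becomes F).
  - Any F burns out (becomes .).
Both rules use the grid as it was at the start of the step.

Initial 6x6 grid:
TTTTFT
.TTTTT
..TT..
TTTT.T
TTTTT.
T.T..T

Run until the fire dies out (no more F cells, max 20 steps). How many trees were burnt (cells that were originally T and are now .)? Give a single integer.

Step 1: +3 fires, +1 burnt (F count now 3)
Step 2: +3 fires, +3 burnt (F count now 3)
Step 3: +3 fires, +3 burnt (F count now 3)
Step 4: +4 fires, +3 burnt (F count now 4)
Step 5: +2 fires, +4 burnt (F count now 2)
Step 6: +3 fires, +2 burnt (F count now 3)
Step 7: +3 fires, +3 burnt (F count now 3)
Step 8: +1 fires, +3 burnt (F count now 1)
Step 9: +1 fires, +1 burnt (F count now 1)
Step 10: +0 fires, +1 burnt (F count now 0)
Fire out after step 10
Initially T: 25, now '.': 34
Total burnt (originally-T cells now '.'): 23

Answer: 23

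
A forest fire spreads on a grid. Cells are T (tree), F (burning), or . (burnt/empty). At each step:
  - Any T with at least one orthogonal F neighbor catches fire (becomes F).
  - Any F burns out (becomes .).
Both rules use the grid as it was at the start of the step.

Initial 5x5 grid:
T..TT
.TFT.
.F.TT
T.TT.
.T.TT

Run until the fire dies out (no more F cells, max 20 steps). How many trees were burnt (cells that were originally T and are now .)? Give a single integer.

Answer: 10

Derivation:
Step 1: +2 fires, +2 burnt (F count now 2)
Step 2: +2 fires, +2 burnt (F count now 2)
Step 3: +3 fires, +2 burnt (F count now 3)
Step 4: +2 fires, +3 burnt (F count now 2)
Step 5: +1 fires, +2 burnt (F count now 1)
Step 6: +0 fires, +1 burnt (F count now 0)
Fire out after step 6
Initially T: 13, now '.': 22
Total burnt (originally-T cells now '.'): 10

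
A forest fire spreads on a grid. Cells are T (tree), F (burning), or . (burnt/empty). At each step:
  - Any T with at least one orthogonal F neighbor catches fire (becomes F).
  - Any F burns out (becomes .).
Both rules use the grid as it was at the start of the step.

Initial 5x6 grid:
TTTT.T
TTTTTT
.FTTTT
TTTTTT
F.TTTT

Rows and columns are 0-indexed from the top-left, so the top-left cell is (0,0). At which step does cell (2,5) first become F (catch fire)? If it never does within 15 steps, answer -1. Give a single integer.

Step 1: cell (2,5)='T' (+4 fires, +2 burnt)
Step 2: cell (2,5)='T' (+5 fires, +4 burnt)
Step 3: cell (2,5)='T' (+6 fires, +5 burnt)
Step 4: cell (2,5)='F' (+5 fires, +6 burnt)
  -> target ignites at step 4
Step 5: cell (2,5)='.' (+3 fires, +5 burnt)
Step 6: cell (2,5)='.' (+2 fires, +3 burnt)
Step 7: cell (2,5)='.' (+0 fires, +2 burnt)
  fire out at step 7

4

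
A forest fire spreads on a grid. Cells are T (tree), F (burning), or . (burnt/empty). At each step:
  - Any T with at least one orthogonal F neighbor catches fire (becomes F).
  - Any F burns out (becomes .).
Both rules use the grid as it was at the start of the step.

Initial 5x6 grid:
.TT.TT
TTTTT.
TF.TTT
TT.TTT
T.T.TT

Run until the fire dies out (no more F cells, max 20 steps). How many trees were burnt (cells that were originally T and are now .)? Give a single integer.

Answer: 21

Derivation:
Step 1: +3 fires, +1 burnt (F count now 3)
Step 2: +4 fires, +3 burnt (F count now 4)
Step 3: +3 fires, +4 burnt (F count now 3)
Step 4: +2 fires, +3 burnt (F count now 2)
Step 5: +3 fires, +2 burnt (F count now 3)
Step 6: +3 fires, +3 burnt (F count now 3)
Step 7: +2 fires, +3 burnt (F count now 2)
Step 8: +1 fires, +2 burnt (F count now 1)
Step 9: +0 fires, +1 burnt (F count now 0)
Fire out after step 9
Initially T: 22, now '.': 29
Total burnt (originally-T cells now '.'): 21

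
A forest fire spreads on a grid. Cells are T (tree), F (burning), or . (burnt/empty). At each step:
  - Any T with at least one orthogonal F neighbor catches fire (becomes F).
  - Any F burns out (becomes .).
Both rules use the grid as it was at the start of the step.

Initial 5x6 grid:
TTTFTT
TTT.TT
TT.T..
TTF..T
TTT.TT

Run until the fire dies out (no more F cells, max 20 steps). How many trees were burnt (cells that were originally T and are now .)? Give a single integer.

Answer: 17

Derivation:
Step 1: +4 fires, +2 burnt (F count now 4)
Step 2: +7 fires, +4 burnt (F count now 7)
Step 3: +5 fires, +7 burnt (F count now 5)
Step 4: +1 fires, +5 burnt (F count now 1)
Step 5: +0 fires, +1 burnt (F count now 0)
Fire out after step 5
Initially T: 21, now '.': 26
Total burnt (originally-T cells now '.'): 17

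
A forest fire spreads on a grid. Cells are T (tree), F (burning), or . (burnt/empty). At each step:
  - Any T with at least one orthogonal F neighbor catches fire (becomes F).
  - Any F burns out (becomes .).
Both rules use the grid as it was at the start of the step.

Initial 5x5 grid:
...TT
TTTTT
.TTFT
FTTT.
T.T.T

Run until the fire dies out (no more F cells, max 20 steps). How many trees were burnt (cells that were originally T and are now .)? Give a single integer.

Answer: 15

Derivation:
Step 1: +6 fires, +2 burnt (F count now 6)
Step 2: +5 fires, +6 burnt (F count now 5)
Step 3: +3 fires, +5 burnt (F count now 3)
Step 4: +1 fires, +3 burnt (F count now 1)
Step 5: +0 fires, +1 burnt (F count now 0)
Fire out after step 5
Initially T: 16, now '.': 24
Total burnt (originally-T cells now '.'): 15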